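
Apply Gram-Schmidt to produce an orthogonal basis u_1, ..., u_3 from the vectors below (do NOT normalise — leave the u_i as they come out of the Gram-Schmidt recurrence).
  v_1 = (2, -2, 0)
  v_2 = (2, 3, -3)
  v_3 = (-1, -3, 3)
Orthogonal basis:
  u_1 = (2, -2, 0)
  u_2 = (5/2, 5/2, -3)
  u_3 = (9/43, 9/43, 15/43)

Apply the Gram-Schmidt recurrence
  u_1 = v_1
  u_i = v_i − Σ_{j<i} ((v_i · u_j) / (u_j · u_j)) · u_j.

Step by step this gives:
  u_1 = (2, -2, 0)
  u_2 = (5/2, 5/2, -3)
  u_3 = (9/43, 9/43, 15/43)

Orthogonality check:
  u_2 · u_1 = 0 (should be 0)
  u_3 · u_1 = 0 (should be 0)
  u_3 · u_2 = 0 (should be 0)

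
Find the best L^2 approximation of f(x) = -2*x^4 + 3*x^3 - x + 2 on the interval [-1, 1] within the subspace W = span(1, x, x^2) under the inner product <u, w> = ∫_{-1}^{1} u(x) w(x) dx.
g(x) = -12*x^2/7 + 4*x/5 + 76/35

The best approximation g ∈ W is the orthogonal projection of f onto W. Writing g = a_0 + a_1 x + a_2 x^2, the coefficients solve the normal equations G · a = b where
  G_{ij} = <φ_i, φ_j> and b_i = <f, φ_i>, with φ_0 = 1, φ_1 = x, φ_2 = x^2.
G =
  [2, 0, 2/3]
  [0, 2/3, 0]
  [2/3, 0, 2/5],
b = (16/5, 8/15, 16/21).
Solving gives a_0 = 76/35, a_1 = 4/5, a_2 = -12/7, so
  g(x) = -12*x^2/7 + 4*x/5 + 76/35.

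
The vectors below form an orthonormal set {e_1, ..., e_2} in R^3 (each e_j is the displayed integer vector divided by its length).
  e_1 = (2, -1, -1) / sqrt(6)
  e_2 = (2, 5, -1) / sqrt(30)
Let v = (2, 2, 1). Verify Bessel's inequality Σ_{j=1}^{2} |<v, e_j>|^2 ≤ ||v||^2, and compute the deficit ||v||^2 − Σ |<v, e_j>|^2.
Σ |<v, e_j>|^2 = 29/5; ||v||^2 = 9; deficit = 16/5

Write each e_j = u_j / sqrt(<u_j, u_j>) where u_j is the displayed integer vector. Then <v, e_j> = <v, u_j> / sqrt(<u_j, u_j>), so |<v, e_j>|^2 = <v, u_j>^2 / <u_j, u_j>.
Coefficients: <v, e_1> = 1/sqrt(6), <v, e_2> = 13/sqrt(30).
Square and sum: Σ |<v, e_j>|^2 = 29/5.
Compute ||v||^2 = v·v = 9.
Deficit = 9 − 29/5 = 16/5 ≥ 0, confirming Bessel's inequality. (The deficit equals ||v − Σ <v,e_j> e_j||^2, the squared distance from v to span{e_j}.)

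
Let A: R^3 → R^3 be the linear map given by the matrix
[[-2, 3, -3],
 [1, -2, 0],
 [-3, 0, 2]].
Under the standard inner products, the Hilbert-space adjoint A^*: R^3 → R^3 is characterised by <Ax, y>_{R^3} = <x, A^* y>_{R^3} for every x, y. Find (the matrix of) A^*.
A^* = A^T =
[[-2, 1, -3],
 [3, -2, 0],
 [-3, 0, 2]]

For real matrices with standard dot products, the defining identity <Ax, y> = <x, A^* y> gives (Ax)^T y = x^T (A^*) y, i.e. x^T A^T y = x^T (A^*) y. Since this holds for all x, y, we must have A^* = A^T. Therefore
A^* =
[[-2, 1, -3],
 [3, -2, 0],
 [-3, 0, 2]].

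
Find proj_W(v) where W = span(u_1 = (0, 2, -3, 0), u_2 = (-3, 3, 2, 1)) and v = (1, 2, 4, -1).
proj_W(v) = (-30/23, 22/299, 812/299, 10/23)

Set up U = [u_1 | ... | u_2] ∈ R^(4×2). The projector onto W = col(U) is P = U (U^T U)^(-1) U^T.
Compute U^T U =
  [13, 0]
  [0, 23],
and U^T v = (-8, 10).
Solve U^T U · c = U^T v for the coefficients: c = (-8/13, 10/23). The projection is proj_W(v) = U c.
Check: (v - proj_W(v)) · u_1 = 0  (should be 0).
Check: (v - proj_W(v)) · u_2 = 0  (should be 0).
Result: proj_W(v) = (-30/23, 22/299, 812/299, 10/23).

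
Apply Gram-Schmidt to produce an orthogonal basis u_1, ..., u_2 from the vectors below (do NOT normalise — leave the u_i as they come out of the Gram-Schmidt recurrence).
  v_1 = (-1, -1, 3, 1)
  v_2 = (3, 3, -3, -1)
Orthogonal basis:
  u_1 = (-1, -1, 3, 1)
  u_2 = (5/3, 5/3, 1, 1/3)

Apply the Gram-Schmidt recurrence
  u_1 = v_1
  u_i = v_i − Σ_{j<i} ((v_i · u_j) / (u_j · u_j)) · u_j.

Step by step this gives:
  u_1 = (-1, -1, 3, 1)
  u_2 = (5/3, 5/3, 1, 1/3)

Orthogonality check:
  u_2 · u_1 = 0 (should be 0)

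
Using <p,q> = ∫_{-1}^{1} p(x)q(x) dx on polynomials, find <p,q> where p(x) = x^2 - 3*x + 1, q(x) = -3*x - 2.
<p,q> = 2/3

Expand the product: p(x)·q(x) = -3*x^3 + 7*x^2 + 3*x - 2.
∫_{-1}^{1} of each monomial x^k gives [2/(k+1) if k even, 0 if k odd]. Integrating term-by-term (or equivalently evaluating the antiderivative F(x) = -3*x^4/4 + 7*x^3/3 + 3*x^2/2 - 2*x at the endpoints):
  F(1) − F(−1) = 13/12 − (5/12) = 2/3.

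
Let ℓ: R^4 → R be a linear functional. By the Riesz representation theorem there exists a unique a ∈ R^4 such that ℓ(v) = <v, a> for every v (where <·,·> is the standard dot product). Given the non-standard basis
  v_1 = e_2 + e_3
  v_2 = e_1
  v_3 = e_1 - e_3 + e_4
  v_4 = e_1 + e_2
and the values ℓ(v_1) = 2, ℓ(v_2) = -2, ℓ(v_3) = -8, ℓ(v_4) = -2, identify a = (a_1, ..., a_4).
a = (-2, 0, 2, -4)

Write a = (a_1, ..., a_4) in the standard basis. For each basis vector v_i, ℓ(v_i) = <v_i, a> is a linear equation in the a_j's. Collect the n equations into a matrix system V a = ℓ, where row i of V is v_i (expressed in the standard basis). Since V is invertible (lower-triangular with 1s on the diagonal, up to permutation), solve by back-substitution:
  V =
[[0, 1, 1, 0],
 [1, 0, 0, 0],
 [1, 0, -1, 1],
 [1, 1, 0, 0]]
  V a = (2, -2, -8, -2)
Solving gives a = (-2, 0, 2, -4).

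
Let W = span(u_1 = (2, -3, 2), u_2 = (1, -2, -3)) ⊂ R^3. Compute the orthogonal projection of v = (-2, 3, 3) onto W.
proj_W(v) = (-31/18, 371/117, 697/234)

Set up U = [u_1 | ... | u_2] ∈ R^(3×2). The projector onto W = col(U) is P = U (U^T U)^(-1) U^T.
Compute U^T U =
  [17, 2]
  [2, 14],
and U^T v = (-7, -17).
Solve U^T U · c = U^T v for the coefficients: c = (-32/117, -275/234). The projection is proj_W(v) = U c.
Check: (v - proj_W(v)) · u_1 = 0  (should be 0).
Check: (v - proj_W(v)) · u_2 = 0  (should be 0).
Result: proj_W(v) = (-31/18, 371/117, 697/234).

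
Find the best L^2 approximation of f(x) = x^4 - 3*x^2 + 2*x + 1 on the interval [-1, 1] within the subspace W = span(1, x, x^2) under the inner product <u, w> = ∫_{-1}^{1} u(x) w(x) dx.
g(x) = -15*x^2/7 + 2*x + 32/35

The best approximation g ∈ W is the orthogonal projection of f onto W. Writing g = a_0 + a_1 x + a_2 x^2, the coefficients solve the normal equations G · a = b where
  G_{ij} = <φ_i, φ_j> and b_i = <f, φ_i>, with φ_0 = 1, φ_1 = x, φ_2 = x^2.
G =
  [2, 0, 2/3]
  [0, 2/3, 0]
  [2/3, 0, 2/5],
b = (2/5, 4/3, -26/105).
Solving gives a_0 = 32/35, a_1 = 2, a_2 = -15/7, so
  g(x) = -15*x^2/7 + 2*x + 32/35.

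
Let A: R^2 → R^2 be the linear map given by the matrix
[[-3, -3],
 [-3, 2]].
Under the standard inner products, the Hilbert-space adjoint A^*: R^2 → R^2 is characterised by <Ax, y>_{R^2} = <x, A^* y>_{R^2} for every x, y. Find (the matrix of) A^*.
A^* = A^T =
[[-3, -3],
 [-3, 2]]

For real matrices with standard dot products, the defining identity <Ax, y> = <x, A^* y> gives (Ax)^T y = x^T (A^*) y, i.e. x^T A^T y = x^T (A^*) y. Since this holds for all x, y, we must have A^* = A^T. Therefore
A^* =
[[-3, -3],
 [-3, 2]].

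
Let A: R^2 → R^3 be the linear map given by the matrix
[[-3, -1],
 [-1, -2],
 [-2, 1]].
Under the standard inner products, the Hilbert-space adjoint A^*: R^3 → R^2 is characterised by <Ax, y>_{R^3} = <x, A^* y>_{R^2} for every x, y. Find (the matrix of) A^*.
A^* = A^T =
[[-3, -1, -2],
 [-1, -2, 1]]

For real matrices with standard dot products, the defining identity <Ax, y> = <x, A^* y> gives (Ax)^T y = x^T (A^*) y, i.e. x^T A^T y = x^T (A^*) y. Since this holds for all x, y, we must have A^* = A^T. Therefore
A^* =
[[-3, -1, -2],
 [-1, -2, 1]].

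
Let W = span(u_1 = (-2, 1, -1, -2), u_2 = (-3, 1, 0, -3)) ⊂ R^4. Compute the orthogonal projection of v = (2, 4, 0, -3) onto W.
proj_W(v) = (-22/21, 5/7, -23/21, -22/21)

Set up U = [u_1 | ... | u_2] ∈ R^(4×2). The projector onto W = col(U) is P = U (U^T U)^(-1) U^T.
Compute U^T U =
  [10, 13]
  [13, 19],
and U^T v = (6, 7).
Solve U^T U · c = U^T v for the coefficients: c = (23/21, -8/21). The projection is proj_W(v) = U c.
Check: (v - proj_W(v)) · u_1 = 0  (should be 0).
Check: (v - proj_W(v)) · u_2 = 0  (should be 0).
Result: proj_W(v) = (-22/21, 5/7, -23/21, -22/21).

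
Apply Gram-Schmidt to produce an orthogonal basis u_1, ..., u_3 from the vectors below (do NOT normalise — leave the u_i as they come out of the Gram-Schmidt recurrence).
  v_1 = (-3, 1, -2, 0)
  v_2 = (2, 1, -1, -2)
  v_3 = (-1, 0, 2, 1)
Orthogonal basis:
  u_1 = (-3, 1, -2, 0)
  u_2 = (19/14, 17/14, -10/7, -2)
  u_3 = (-41/131, 115/131, 119/131, -43/131)

Apply the Gram-Schmidt recurrence
  u_1 = v_1
  u_i = v_i − Σ_{j<i} ((v_i · u_j) / (u_j · u_j)) · u_j.

Step by step this gives:
  u_1 = (-3, 1, -2, 0)
  u_2 = (19/14, 17/14, -10/7, -2)
  u_3 = (-41/131, 115/131, 119/131, -43/131)

Orthogonality check:
  u_2 · u_1 = 0 (should be 0)
  u_3 · u_1 = 0 (should be 0)
  u_3 · u_2 = 0 (should be 0)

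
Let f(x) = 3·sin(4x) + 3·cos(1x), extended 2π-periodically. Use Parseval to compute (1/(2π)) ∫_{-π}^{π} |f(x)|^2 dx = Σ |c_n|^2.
Σ |c_n|^2 = 9

Expand |f|^2 and use orthogonality of {sin(nx), cos(mx)} on [-π, π]:
  ∫_{-π}^{π} sin(nx)^2 dx = π, ∫ cos(mx)^2 dx = π, and cross terms integrate to 0.
So ∫_{-π}^{π} f(x)^2 dx = 3^2 · π + 3^2 · π = (9 + 9)π.
Divide by 2π: (9 + 9)/2 = 9.
By Parseval, this equals Σ |c_n|^2.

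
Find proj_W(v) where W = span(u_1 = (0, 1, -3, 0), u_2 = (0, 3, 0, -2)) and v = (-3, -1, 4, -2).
proj_W(v) = (0, -25/121, 516/121, -98/121)

Set up U = [u_1 | ... | u_2] ∈ R^(4×2). The projector onto W = col(U) is P = U (U^T U)^(-1) U^T.
Compute U^T U =
  [10, 3]
  [3, 13],
and U^T v = (-13, 1).
Solve U^T U · c = U^T v for the coefficients: c = (-172/121, 49/121). The projection is proj_W(v) = U c.
Check: (v - proj_W(v)) · u_1 = 0  (should be 0).
Check: (v - proj_W(v)) · u_2 = 0  (should be 0).
Result: proj_W(v) = (0, -25/121, 516/121, -98/121).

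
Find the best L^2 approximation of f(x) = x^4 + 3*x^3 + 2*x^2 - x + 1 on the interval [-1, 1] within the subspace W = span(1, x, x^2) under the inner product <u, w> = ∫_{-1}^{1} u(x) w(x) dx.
g(x) = 20*x^2/7 + 4*x/5 + 32/35

The best approximation g ∈ W is the orthogonal projection of f onto W. Writing g = a_0 + a_1 x + a_2 x^2, the coefficients solve the normal equations G · a = b where
  G_{ij} = <φ_i, φ_j> and b_i = <f, φ_i>, with φ_0 = 1, φ_1 = x, φ_2 = x^2.
G =
  [2, 0, 2/3]
  [0, 2/3, 0]
  [2/3, 0, 2/5],
b = (56/15, 8/15, 184/105).
Solving gives a_0 = 32/35, a_1 = 4/5, a_2 = 20/7, so
  g(x) = 20*x^2/7 + 4*x/5 + 32/35.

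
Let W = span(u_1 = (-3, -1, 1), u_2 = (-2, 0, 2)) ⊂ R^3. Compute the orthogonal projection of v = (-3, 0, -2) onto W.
proj_W(v) = (-13/6, -5/3, -7/6)

Set up U = [u_1 | ... | u_2] ∈ R^(3×2). The projector onto W = col(U) is P = U (U^T U)^(-1) U^T.
Compute U^T U =
  [11, 8]
  [8, 8],
and U^T v = (7, 2).
Solve U^T U · c = U^T v for the coefficients: c = (5/3, -17/12). The projection is proj_W(v) = U c.
Check: (v - proj_W(v)) · u_1 = 0  (should be 0).
Check: (v - proj_W(v)) · u_2 = 0  (should be 0).
Result: proj_W(v) = (-13/6, -5/3, -7/6).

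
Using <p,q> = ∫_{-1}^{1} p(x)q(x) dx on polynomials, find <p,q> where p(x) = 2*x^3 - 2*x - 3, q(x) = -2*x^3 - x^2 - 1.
<p,q> = 296/35

Expand the product: p(x)·q(x) = -4*x^6 - 2*x^5 + 4*x^4 + 6*x^3 + 3*x^2 + 2*x + 3.
∫_{-1}^{1} of each monomial x^k gives [2/(k+1) if k even, 0 if k odd]. Integrating term-by-term (or equivalently evaluating the antiderivative F(x) = -4*x^7/7 - x^6/3 + 4*x^5/5 + 3*x^4/2 + x^3 + x^2 + 3*x at the endpoints):
  F(1) − F(−1) = 1343/210 − (-433/210) = 296/35.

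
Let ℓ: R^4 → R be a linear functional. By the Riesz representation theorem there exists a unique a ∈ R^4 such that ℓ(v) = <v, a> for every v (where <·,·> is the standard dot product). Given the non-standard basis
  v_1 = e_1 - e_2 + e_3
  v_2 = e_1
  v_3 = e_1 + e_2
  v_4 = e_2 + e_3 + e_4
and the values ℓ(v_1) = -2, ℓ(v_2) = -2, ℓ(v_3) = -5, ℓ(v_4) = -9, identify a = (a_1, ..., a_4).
a = (-2, -3, -3, -3)

Write a = (a_1, ..., a_4) in the standard basis. For each basis vector v_i, ℓ(v_i) = <v_i, a> is a linear equation in the a_j's. Collect the n equations into a matrix system V a = ℓ, where row i of V is v_i (expressed in the standard basis). Since V is invertible (lower-triangular with 1s on the diagonal, up to permutation), solve by back-substitution:
  V =
[[1, -1, 1, 0],
 [1, 0, 0, 0],
 [1, 1, 0, 0],
 [0, 1, 1, 1]]
  V a = (-2, -2, -5, -9)
Solving gives a = (-2, -3, -3, -3).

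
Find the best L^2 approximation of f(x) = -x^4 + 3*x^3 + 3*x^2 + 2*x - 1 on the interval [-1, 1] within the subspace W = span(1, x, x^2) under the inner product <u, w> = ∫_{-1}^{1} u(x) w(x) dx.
g(x) = 15*x^2/7 + 19*x/5 - 32/35

The best approximation g ∈ W is the orthogonal projection of f onto W. Writing g = a_0 + a_1 x + a_2 x^2, the coefficients solve the normal equations G · a = b where
  G_{ij} = <φ_i, φ_j> and b_i = <f, φ_i>, with φ_0 = 1, φ_1 = x, φ_2 = x^2.
G =
  [2, 0, 2/3]
  [0, 2/3, 0]
  [2/3, 0, 2/5],
b = (-2/5, 38/15, 26/105).
Solving gives a_0 = -32/35, a_1 = 19/5, a_2 = 15/7, so
  g(x) = 15*x^2/7 + 19*x/5 - 32/35.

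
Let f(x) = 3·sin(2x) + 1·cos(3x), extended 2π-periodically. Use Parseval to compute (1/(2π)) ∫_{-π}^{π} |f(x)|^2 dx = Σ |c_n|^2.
Σ |c_n|^2 = 5

Expand |f|^2 and use orthogonality of {sin(nx), cos(mx)} on [-π, π]:
  ∫_{-π}^{π} sin(nx)^2 dx = π, ∫ cos(mx)^2 dx = π, and cross terms integrate to 0.
So ∫_{-π}^{π} f(x)^2 dx = 3^2 · π + 1^2 · π = (9 + 1)π.
Divide by 2π: (9 + 1)/2 = 5.
By Parseval, this equals Σ |c_n|^2.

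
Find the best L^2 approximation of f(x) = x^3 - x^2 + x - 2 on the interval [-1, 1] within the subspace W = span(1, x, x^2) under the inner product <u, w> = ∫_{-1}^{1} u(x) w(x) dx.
g(x) = -x^2 + 8*x/5 - 2

The best approximation g ∈ W is the orthogonal projection of f onto W. Writing g = a_0 + a_1 x + a_2 x^2, the coefficients solve the normal equations G · a = b where
  G_{ij} = <φ_i, φ_j> and b_i = <f, φ_i>, with φ_0 = 1, φ_1 = x, φ_2 = x^2.
G =
  [2, 0, 2/3]
  [0, 2/3, 0]
  [2/3, 0, 2/5],
b = (-14/3, 16/15, -26/15).
Solving gives a_0 = -2, a_1 = 8/5, a_2 = -1, so
  g(x) = -x^2 + 8*x/5 - 2.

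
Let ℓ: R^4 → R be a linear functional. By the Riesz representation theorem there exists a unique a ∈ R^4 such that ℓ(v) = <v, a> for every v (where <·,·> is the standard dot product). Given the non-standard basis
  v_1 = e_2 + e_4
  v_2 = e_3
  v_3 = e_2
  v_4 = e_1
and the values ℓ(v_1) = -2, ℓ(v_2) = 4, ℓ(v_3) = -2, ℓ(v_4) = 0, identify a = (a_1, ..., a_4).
a = (0, -2, 4, 0)

Write a = (a_1, ..., a_4) in the standard basis. For each basis vector v_i, ℓ(v_i) = <v_i, a> is a linear equation in the a_j's. Collect the n equations into a matrix system V a = ℓ, where row i of V is v_i (expressed in the standard basis). Since V is invertible (lower-triangular with 1s on the diagonal, up to permutation), solve by back-substitution:
  V =
[[0, 1, 0, 1],
 [0, 0, 1, 0],
 [0, 1, 0, 0],
 [1, 0, 0, 0]]
  V a = (-2, 4, -2, 0)
Solving gives a = (0, -2, 4, 0).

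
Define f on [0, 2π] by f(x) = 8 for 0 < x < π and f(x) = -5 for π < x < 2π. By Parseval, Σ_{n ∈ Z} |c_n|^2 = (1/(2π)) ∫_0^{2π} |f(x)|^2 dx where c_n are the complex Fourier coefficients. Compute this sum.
Σ |c_n|^2 = 89/2

Parseval equates the L^2 energy of f (normalised by 1/(2π)) with the ℓ^2 sum of its Fourier coefficients: (1/(2π)) ∫_0^{2π} |f|^2 = Σ |c_n|^2.
Compute the left side: (1/(2π)) [∫_0^π 8^2 dx + ∫_π^{2π} (-5)^2 dx] = (1/(2π)) · (64π + 25π) = (64 + 25)/2 = 89/2.
So Σ_{n ∈ Z} |c_n|^2 = 89/2.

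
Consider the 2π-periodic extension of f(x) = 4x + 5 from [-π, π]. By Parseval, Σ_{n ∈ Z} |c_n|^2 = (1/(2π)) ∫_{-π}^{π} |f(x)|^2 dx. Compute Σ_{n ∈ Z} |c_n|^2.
Σ |c_n|^2 = 16π^2/3 + 25

Expand and integrate term by term over [-π, π]:
  ∫ (4x)^2 dx = 16·(2π^3/3); ∫ 2·4·(5)·x dx = 0 (odd integrand); ∫ 5^2 dx = 25·2π.
So (1/(2π)) ∫_{-π}^{π} (4x + 5)^2 dx = 16π^2/3 + 25 = 16π^2/3 + 25.
Parseval ⇒ Σ |c_n|^2 = 16π^2/3 + 25.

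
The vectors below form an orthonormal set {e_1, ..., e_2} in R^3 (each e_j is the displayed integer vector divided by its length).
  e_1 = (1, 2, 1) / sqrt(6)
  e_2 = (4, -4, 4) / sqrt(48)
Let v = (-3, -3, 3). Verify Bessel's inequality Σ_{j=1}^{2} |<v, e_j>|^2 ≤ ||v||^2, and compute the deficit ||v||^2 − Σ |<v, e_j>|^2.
Σ |<v, e_j>|^2 = 9; ||v||^2 = 27; deficit = 18

Write each e_j = u_j / sqrt(<u_j, u_j>) where u_j is the displayed integer vector. Then <v, e_j> = <v, u_j> / sqrt(<u_j, u_j>), so |<v, e_j>|^2 = <v, u_j>^2 / <u_j, u_j>.
Coefficients: <v, e_1> = -6/sqrt(6), <v, e_2> = 12/sqrt(48).
Square and sum: Σ |<v, e_j>|^2 = 9.
Compute ||v||^2 = v·v = 27.
Deficit = 27 − 9 = 18 ≥ 0, confirming Bessel's inequality. (The deficit equals ||v − Σ <v,e_j> e_j||^2, the squared distance from v to span{e_j}.)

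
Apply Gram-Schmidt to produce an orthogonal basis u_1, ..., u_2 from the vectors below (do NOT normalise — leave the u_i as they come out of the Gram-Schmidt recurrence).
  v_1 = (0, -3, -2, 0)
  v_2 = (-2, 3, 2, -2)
Orthogonal basis:
  u_1 = (0, -3, -2, 0)
  u_2 = (-2, 0, 0, -2)

Apply the Gram-Schmidt recurrence
  u_1 = v_1
  u_i = v_i − Σ_{j<i} ((v_i · u_j) / (u_j · u_j)) · u_j.

Step by step this gives:
  u_1 = (0, -3, -2, 0)
  u_2 = (-2, 0, 0, -2)

Orthogonality check:
  u_2 · u_1 = 0 (should be 0)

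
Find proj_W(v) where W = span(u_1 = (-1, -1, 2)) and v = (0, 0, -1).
proj_W(v) = (1/3, 1/3, -2/3)

Set up U = [u_1 | ... | u_1] ∈ R^(3×1). The projector onto W = col(U) is P = U (U^T U)^(-1) U^T.
Compute U^T U =
  [6],
and U^T v = (-2).
Solve U^T U · c = U^T v for the coefficients: c = (-1/3). The projection is proj_W(v) = U c.
Check: (v - proj_W(v)) · u_1 = 0  (should be 0).
Result: proj_W(v) = (1/3, 1/3, -2/3).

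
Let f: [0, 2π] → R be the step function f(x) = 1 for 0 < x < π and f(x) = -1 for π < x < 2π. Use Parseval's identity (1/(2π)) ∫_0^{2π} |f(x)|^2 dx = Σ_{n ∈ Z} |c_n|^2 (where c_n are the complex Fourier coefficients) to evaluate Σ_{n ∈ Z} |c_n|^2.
Σ |c_n|^2 = 1

Parseval equates the L^2 energy of f (normalised by 1/(2π)) with the ℓ^2 sum of its Fourier coefficients: (1/(2π)) ∫_0^{2π} |f|^2 = Σ |c_n|^2.
Compute the left side: (1/(2π)) [∫_0^π 1^2 dx + ∫_π^{2π} (-1)^2 dx] = (1/(2π)) · (1π + 1π) = (1 + 1)/2 = 1.
So Σ_{n ∈ Z} |c_n|^2 = 1.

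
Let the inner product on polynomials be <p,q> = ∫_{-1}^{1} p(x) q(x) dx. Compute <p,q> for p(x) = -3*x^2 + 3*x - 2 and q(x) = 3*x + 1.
<p,q> = 0

Expand the product: p(x)·q(x) = -9*x^3 + 6*x^2 - 3*x - 2.
∫_{-1}^{1} of each monomial x^k gives [2/(k+1) if k even, 0 if k odd]. Integrating term-by-term (or equivalently evaluating the antiderivative F(x) = -9*x^4/4 + 2*x^3 - 3*x^2/2 - 2*x at the endpoints):
  F(1) − F(−1) = -15/4 − (-15/4) = 0.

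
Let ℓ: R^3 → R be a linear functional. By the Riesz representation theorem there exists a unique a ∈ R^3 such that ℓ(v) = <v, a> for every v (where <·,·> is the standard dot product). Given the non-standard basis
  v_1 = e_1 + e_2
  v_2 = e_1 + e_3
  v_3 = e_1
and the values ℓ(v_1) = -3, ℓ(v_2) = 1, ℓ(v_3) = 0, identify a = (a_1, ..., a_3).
a = (0, -3, 1)

Write a = (a_1, ..., a_3) in the standard basis. For each basis vector v_i, ℓ(v_i) = <v_i, a> is a linear equation in the a_j's. Collect the n equations into a matrix system V a = ℓ, where row i of V is v_i (expressed in the standard basis). Since V is invertible (lower-triangular with 1s on the diagonal, up to permutation), solve by back-substitution:
  V =
[[1, 1, 0],
 [1, 0, 1],
 [1, 0, 0]]
  V a = (-3, 1, 0)
Solving gives a = (0, -3, 1).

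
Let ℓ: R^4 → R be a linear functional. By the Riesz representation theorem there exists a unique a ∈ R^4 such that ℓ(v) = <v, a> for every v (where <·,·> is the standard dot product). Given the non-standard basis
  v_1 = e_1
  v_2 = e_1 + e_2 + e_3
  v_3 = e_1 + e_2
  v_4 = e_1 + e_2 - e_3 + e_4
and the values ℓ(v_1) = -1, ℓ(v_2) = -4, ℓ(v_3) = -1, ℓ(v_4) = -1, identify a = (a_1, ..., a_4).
a = (-1, 0, -3, -3)

Write a = (a_1, ..., a_4) in the standard basis. For each basis vector v_i, ℓ(v_i) = <v_i, a> is a linear equation in the a_j's. Collect the n equations into a matrix system V a = ℓ, where row i of V is v_i (expressed in the standard basis). Since V is invertible (lower-triangular with 1s on the diagonal, up to permutation), solve by back-substitution:
  V =
[[1, 0, 0, 0],
 [1, 1, 1, 0],
 [1, 1, 0, 0],
 [1, 1, -1, 1]]
  V a = (-1, -4, -1, -1)
Solving gives a = (-1, 0, -3, -3).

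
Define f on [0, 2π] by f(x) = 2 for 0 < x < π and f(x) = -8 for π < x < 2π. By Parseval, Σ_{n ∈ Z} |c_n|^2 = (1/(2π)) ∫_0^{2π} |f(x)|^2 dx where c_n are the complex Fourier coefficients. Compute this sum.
Σ |c_n|^2 = 34

Parseval equates the L^2 energy of f (normalised by 1/(2π)) with the ℓ^2 sum of its Fourier coefficients: (1/(2π)) ∫_0^{2π} |f|^2 = Σ |c_n|^2.
Compute the left side: (1/(2π)) [∫_0^π 2^2 dx + ∫_π^{2π} (-8)^2 dx] = (1/(2π)) · (4π + 64π) = (4 + 64)/2 = 34.
So Σ_{n ∈ Z} |c_n|^2 = 34.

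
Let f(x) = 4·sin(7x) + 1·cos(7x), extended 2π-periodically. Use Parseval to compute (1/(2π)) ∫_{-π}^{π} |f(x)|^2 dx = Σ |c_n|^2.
Σ |c_n|^2 = 17/2

Expand |f|^2 and use orthogonality of {sin(nx), cos(mx)} on [-π, π]:
  ∫_{-π}^{π} sin(nx)^2 dx = π, ∫ cos(mx)^2 dx = π, and cross terms integrate to 0.
So ∫_{-π}^{π} f(x)^2 dx = 4^2 · π + 1^2 · π = (16 + 1)π.
Divide by 2π: (16 + 1)/2 = 17/2.
By Parseval, this equals Σ |c_n|^2.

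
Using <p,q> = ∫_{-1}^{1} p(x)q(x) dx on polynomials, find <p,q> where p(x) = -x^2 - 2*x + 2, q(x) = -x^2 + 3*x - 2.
<p,q> = -58/5

Expand the product: p(x)·q(x) = x^4 - x^3 - 6*x^2 + 10*x - 4.
∫_{-1}^{1} of each monomial x^k gives [2/(k+1) if k even, 0 if k odd]. Integrating term-by-term (or equivalently evaluating the antiderivative F(x) = x^5/5 - x^4/4 - 2*x^3 + 5*x^2 - 4*x at the endpoints):
  F(1) − F(−1) = -21/20 − (211/20) = -58/5.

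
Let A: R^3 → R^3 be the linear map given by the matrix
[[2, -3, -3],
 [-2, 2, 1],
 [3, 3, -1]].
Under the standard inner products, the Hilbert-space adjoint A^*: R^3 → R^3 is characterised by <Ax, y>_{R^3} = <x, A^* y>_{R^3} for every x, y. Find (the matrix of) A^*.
A^* = A^T =
[[2, -2, 3],
 [-3, 2, 3],
 [-3, 1, -1]]

For real matrices with standard dot products, the defining identity <Ax, y> = <x, A^* y> gives (Ax)^T y = x^T (A^*) y, i.e. x^T A^T y = x^T (A^*) y. Since this holds for all x, y, we must have A^* = A^T. Therefore
A^* =
[[2, -2, 3],
 [-3, 2, 3],
 [-3, 1, -1]].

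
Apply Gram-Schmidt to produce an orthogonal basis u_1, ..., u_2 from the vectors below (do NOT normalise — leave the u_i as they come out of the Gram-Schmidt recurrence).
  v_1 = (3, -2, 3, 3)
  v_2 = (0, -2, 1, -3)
Orthogonal basis:
  u_1 = (3, -2, 3, 3)
  u_2 = (6/31, -66/31, 37/31, -87/31)

Apply the Gram-Schmidt recurrence
  u_1 = v_1
  u_i = v_i − Σ_{j<i} ((v_i · u_j) / (u_j · u_j)) · u_j.

Step by step this gives:
  u_1 = (3, -2, 3, 3)
  u_2 = (6/31, -66/31, 37/31, -87/31)

Orthogonality check:
  u_2 · u_1 = 0 (should be 0)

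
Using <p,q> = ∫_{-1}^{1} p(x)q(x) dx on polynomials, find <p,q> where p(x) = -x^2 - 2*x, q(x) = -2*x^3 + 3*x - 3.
<p,q> = -2/5

Expand the product: p(x)·q(x) = 2*x^5 + 4*x^4 - 3*x^3 - 3*x^2 + 6*x.
∫_{-1}^{1} of each monomial x^k gives [2/(k+1) if k even, 0 if k odd]. Integrating term-by-term (or equivalently evaluating the antiderivative F(x) = x^6/3 + 4*x^5/5 - 3*x^4/4 - x^3 + 3*x^2 at the endpoints):
  F(1) − F(−1) = 143/60 − (167/60) = -2/5.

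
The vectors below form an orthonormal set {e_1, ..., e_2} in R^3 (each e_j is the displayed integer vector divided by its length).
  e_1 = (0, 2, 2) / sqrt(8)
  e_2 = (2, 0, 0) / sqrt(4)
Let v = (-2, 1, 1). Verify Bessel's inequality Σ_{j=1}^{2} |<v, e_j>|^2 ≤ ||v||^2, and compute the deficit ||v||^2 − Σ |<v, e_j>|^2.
Σ |<v, e_j>|^2 = 6; ||v||^2 = 6; deficit = 0

Write each e_j = u_j / sqrt(<u_j, u_j>) where u_j is the displayed integer vector. Then <v, e_j> = <v, u_j> / sqrt(<u_j, u_j>), so |<v, e_j>|^2 = <v, u_j>^2 / <u_j, u_j>.
Coefficients: <v, e_1> = 4/sqrt(8), <v, e_2> = -4/sqrt(4).
Square and sum: Σ |<v, e_j>|^2 = 6.
Compute ||v||^2 = v·v = 6.
Deficit = 6 − 6 = 0 ≥ 0, confirming Bessel's inequality. (The deficit equals ||v − Σ <v,e_j> e_j||^2, the squared distance from v to span{e_j}.)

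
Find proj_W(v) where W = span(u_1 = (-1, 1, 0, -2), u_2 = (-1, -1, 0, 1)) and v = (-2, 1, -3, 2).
proj_W(v) = (-19/14, -13/14, 0, 5/7)

Set up U = [u_1 | ... | u_2] ∈ R^(4×2). The projector onto W = col(U) is P = U (U^T U)^(-1) U^T.
Compute U^T U =
  [6, -2]
  [-2, 3],
and U^T v = (-1, 3).
Solve U^T U · c = U^T v for the coefficients: c = (3/14, 8/7). The projection is proj_W(v) = U c.
Check: (v - proj_W(v)) · u_1 = 0  (should be 0).
Check: (v - proj_W(v)) · u_2 = 0  (should be 0).
Result: proj_W(v) = (-19/14, -13/14, 0, 5/7).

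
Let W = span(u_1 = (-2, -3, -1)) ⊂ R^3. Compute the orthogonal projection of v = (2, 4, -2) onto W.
proj_W(v) = (2, 3, 1)

Set up U = [u_1 | ... | u_1] ∈ R^(3×1). The projector onto W = col(U) is P = U (U^T U)^(-1) U^T.
Compute U^T U =
  [14],
and U^T v = (-14).
Solve U^T U · c = U^T v for the coefficients: c = (-1). The projection is proj_W(v) = U c.
Check: (v - proj_W(v)) · u_1 = 0  (should be 0).
Result: proj_W(v) = (2, 3, 1).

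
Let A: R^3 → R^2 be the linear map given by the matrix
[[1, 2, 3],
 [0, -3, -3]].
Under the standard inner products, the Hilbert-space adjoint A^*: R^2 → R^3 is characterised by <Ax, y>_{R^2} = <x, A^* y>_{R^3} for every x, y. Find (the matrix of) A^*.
A^* = A^T =
[[1, 0],
 [2, -3],
 [3, -3]]

For real matrices with standard dot products, the defining identity <Ax, y> = <x, A^* y> gives (Ax)^T y = x^T (A^*) y, i.e. x^T A^T y = x^T (A^*) y. Since this holds for all x, y, we must have A^* = A^T. Therefore
A^* =
[[1, 0],
 [2, -3],
 [3, -3]].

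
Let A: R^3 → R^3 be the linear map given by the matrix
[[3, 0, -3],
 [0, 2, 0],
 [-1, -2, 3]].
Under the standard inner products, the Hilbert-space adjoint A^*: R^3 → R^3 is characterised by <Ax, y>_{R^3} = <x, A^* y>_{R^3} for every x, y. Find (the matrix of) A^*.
A^* = A^T =
[[3, 0, -1],
 [0, 2, -2],
 [-3, 0, 3]]

For real matrices with standard dot products, the defining identity <Ax, y> = <x, A^* y> gives (Ax)^T y = x^T (A^*) y, i.e. x^T A^T y = x^T (A^*) y. Since this holds for all x, y, we must have A^* = A^T. Therefore
A^* =
[[3, 0, -1],
 [0, 2, -2],
 [-3, 0, 3]].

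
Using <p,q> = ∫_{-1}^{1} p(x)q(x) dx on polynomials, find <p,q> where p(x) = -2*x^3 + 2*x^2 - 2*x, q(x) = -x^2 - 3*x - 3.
<p,q> = 8/5

Expand the product: p(x)·q(x) = 2*x^5 + 4*x^4 + 2*x^3 + 6*x.
∫_{-1}^{1} of each monomial x^k gives [2/(k+1) if k even, 0 if k odd]. Integrating term-by-term (or equivalently evaluating the antiderivative F(x) = x^6/3 + 4*x^5/5 + x^4/2 + 3*x^2 at the endpoints):
  F(1) − F(−1) = 139/30 − (91/30) = 8/5.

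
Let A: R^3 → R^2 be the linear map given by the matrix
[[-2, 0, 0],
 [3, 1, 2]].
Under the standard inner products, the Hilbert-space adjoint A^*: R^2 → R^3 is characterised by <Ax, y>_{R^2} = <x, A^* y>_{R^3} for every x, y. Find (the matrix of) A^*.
A^* = A^T =
[[-2, 3],
 [0, 1],
 [0, 2]]

For real matrices with standard dot products, the defining identity <Ax, y> = <x, A^* y> gives (Ax)^T y = x^T (A^*) y, i.e. x^T A^T y = x^T (A^*) y. Since this holds for all x, y, we must have A^* = A^T. Therefore
A^* =
[[-2, 3],
 [0, 1],
 [0, 2]].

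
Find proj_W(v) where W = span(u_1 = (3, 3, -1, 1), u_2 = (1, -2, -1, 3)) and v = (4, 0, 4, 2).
proj_W(v) = (542/299, 212/299, -254/299, 474/299)

Set up U = [u_1 | ... | u_2] ∈ R^(4×2). The projector onto W = col(U) is P = U (U^T U)^(-1) U^T.
Compute U^T U =
  [20, 1]
  [1, 15],
and U^T v = (10, 6).
Solve U^T U · c = U^T v for the coefficients: c = (144/299, 110/299). The projection is proj_W(v) = U c.
Check: (v - proj_W(v)) · u_1 = 0  (should be 0).
Check: (v - proj_W(v)) · u_2 = 0  (should be 0).
Result: proj_W(v) = (542/299, 212/299, -254/299, 474/299).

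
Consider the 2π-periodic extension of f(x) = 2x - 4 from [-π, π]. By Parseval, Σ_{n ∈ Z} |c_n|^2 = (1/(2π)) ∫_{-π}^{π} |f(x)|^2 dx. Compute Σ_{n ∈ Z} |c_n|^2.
Σ |c_n|^2 = 4π^2/3 + 16

Expand and integrate term by term over [-π, π]:
  ∫ (2x)^2 dx = 4·(2π^3/3); ∫ 2·2·(-4)·x dx = 0 (odd integrand); ∫ (-4)^2 dx = 16·2π.
So (1/(2π)) ∫_{-π}^{π} (2x - 4)^2 dx = 4π^2/3 + 16 = 4π^2/3 + 16.
Parseval ⇒ Σ |c_n|^2 = 4π^2/3 + 16.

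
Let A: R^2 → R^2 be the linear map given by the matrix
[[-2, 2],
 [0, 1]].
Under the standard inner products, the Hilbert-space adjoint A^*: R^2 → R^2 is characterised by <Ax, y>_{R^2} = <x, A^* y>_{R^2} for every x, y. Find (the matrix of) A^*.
A^* = A^T =
[[-2, 0],
 [2, 1]]

For real matrices with standard dot products, the defining identity <Ax, y> = <x, A^* y> gives (Ax)^T y = x^T (A^*) y, i.e. x^T A^T y = x^T (A^*) y. Since this holds for all x, y, we must have A^* = A^T. Therefore
A^* =
[[-2, 0],
 [2, 1]].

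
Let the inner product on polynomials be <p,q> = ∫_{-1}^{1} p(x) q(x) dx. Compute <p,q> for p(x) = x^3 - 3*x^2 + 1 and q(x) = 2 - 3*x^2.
<p,q> = 8/5

Expand the product: p(x)·q(x) = -3*x^5 + 9*x^4 + 2*x^3 - 9*x^2 + 2.
∫_{-1}^{1} of each monomial x^k gives [2/(k+1) if k even, 0 if k odd]. Integrating term-by-term (or equivalently evaluating the antiderivative F(x) = -x^6/2 + 9*x^5/5 + x^4/2 - 3*x^3 + 2*x at the endpoints):
  F(1) − F(−1) = 4/5 − (-4/5) = 8/5.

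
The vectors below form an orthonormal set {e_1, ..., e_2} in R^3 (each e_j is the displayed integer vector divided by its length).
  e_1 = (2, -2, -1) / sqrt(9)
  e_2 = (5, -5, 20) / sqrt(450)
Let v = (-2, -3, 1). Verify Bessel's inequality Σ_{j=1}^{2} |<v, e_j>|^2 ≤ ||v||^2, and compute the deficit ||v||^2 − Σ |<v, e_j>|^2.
Σ |<v, e_j>|^2 = 3/2; ||v||^2 = 14; deficit = 25/2

Write each e_j = u_j / sqrt(<u_j, u_j>) where u_j is the displayed integer vector. Then <v, e_j> = <v, u_j> / sqrt(<u_j, u_j>), so |<v, e_j>|^2 = <v, u_j>^2 / <u_j, u_j>.
Coefficients: <v, e_1> = 1/sqrt(9), <v, e_2> = 25/sqrt(450).
Square and sum: Σ |<v, e_j>|^2 = 3/2.
Compute ||v||^2 = v·v = 14.
Deficit = 14 − 3/2 = 25/2 ≥ 0, confirming Bessel's inequality. (The deficit equals ||v − Σ <v,e_j> e_j||^2, the squared distance from v to span{e_j}.)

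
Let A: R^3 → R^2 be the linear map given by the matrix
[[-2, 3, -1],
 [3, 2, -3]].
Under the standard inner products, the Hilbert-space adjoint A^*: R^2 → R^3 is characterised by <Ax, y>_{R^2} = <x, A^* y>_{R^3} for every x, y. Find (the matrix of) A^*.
A^* = A^T =
[[-2, 3],
 [3, 2],
 [-1, -3]]

For real matrices with standard dot products, the defining identity <Ax, y> = <x, A^* y> gives (Ax)^T y = x^T (A^*) y, i.e. x^T A^T y = x^T (A^*) y. Since this holds for all x, y, we must have A^* = A^T. Therefore
A^* =
[[-2, 3],
 [3, 2],
 [-1, -3]].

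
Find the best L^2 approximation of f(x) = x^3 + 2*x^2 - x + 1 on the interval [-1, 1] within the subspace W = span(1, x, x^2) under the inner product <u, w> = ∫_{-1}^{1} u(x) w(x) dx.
g(x) = 2*x^2 - 2*x/5 + 1

The best approximation g ∈ W is the orthogonal projection of f onto W. Writing g = a_0 + a_1 x + a_2 x^2, the coefficients solve the normal equations G · a = b where
  G_{ij} = <φ_i, φ_j> and b_i = <f, φ_i>, with φ_0 = 1, φ_1 = x, φ_2 = x^2.
G =
  [2, 0, 2/3]
  [0, 2/3, 0]
  [2/3, 0, 2/5],
b = (10/3, -4/15, 22/15).
Solving gives a_0 = 1, a_1 = -2/5, a_2 = 2, so
  g(x) = 2*x^2 - 2*x/5 + 1.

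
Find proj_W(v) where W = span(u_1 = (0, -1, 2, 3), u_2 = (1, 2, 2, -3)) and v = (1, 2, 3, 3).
proj_W(v) = (17/29, -10/203, 734/203, 387/203)

Set up U = [u_1 | ... | u_2] ∈ R^(4×2). The projector onto W = col(U) is P = U (U^T U)^(-1) U^T.
Compute U^T U =
  [14, -7]
  [-7, 18],
and U^T v = (13, 2).
Solve U^T U · c = U^T v for the coefficients: c = (248/203, 17/29). The projection is proj_W(v) = U c.
Check: (v - proj_W(v)) · u_1 = 0  (should be 0).
Check: (v - proj_W(v)) · u_2 = 0  (should be 0).
Result: proj_W(v) = (17/29, -10/203, 734/203, 387/203).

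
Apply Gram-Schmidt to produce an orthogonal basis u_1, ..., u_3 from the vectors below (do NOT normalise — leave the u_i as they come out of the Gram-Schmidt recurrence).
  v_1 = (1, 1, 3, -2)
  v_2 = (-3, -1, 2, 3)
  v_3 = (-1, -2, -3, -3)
Orthogonal basis:
  u_1 = (1, 1, 3, -2)
  u_2 = (-41/15, -11/15, 14/5, 37/15)
  u_3 = (-673/329, -654/329, -15/47, -821/329)

Apply the Gram-Schmidt recurrence
  u_1 = v_1
  u_i = v_i − Σ_{j<i} ((v_i · u_j) / (u_j · u_j)) · u_j.

Step by step this gives:
  u_1 = (1, 1, 3, -2)
  u_2 = (-41/15, -11/15, 14/5, 37/15)
  u_3 = (-673/329, -654/329, -15/47, -821/329)

Orthogonality check:
  u_2 · u_1 = 0 (should be 0)
  u_3 · u_1 = 0 (should be 0)
  u_3 · u_2 = 0 (should be 0)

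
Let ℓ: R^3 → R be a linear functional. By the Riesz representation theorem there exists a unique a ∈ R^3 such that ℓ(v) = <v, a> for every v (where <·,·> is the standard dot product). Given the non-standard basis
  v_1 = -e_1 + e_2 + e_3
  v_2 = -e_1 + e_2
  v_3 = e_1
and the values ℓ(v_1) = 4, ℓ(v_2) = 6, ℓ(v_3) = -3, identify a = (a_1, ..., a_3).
a = (-3, 3, -2)

Write a = (a_1, ..., a_3) in the standard basis. For each basis vector v_i, ℓ(v_i) = <v_i, a> is a linear equation in the a_j's. Collect the n equations into a matrix system V a = ℓ, where row i of V is v_i (expressed in the standard basis). Since V is invertible (lower-triangular with 1s on the diagonal, up to permutation), solve by back-substitution:
  V =
[[-1, 1, 1],
 [-1, 1, 0],
 [1, 0, 0]]
  V a = (4, 6, -3)
Solving gives a = (-3, 3, -2).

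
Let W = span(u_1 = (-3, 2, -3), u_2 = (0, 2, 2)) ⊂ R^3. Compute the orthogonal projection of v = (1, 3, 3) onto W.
proj_W(v) = (18/43, 114/43, 144/43)

Set up U = [u_1 | ... | u_2] ∈ R^(3×2). The projector onto W = col(U) is P = U (U^T U)^(-1) U^T.
Compute U^T U =
  [22, -2]
  [-2, 8],
and U^T v = (-6, 12).
Solve U^T U · c = U^T v for the coefficients: c = (-6/43, 63/43). The projection is proj_W(v) = U c.
Check: (v - proj_W(v)) · u_1 = 0  (should be 0).
Check: (v - proj_W(v)) · u_2 = 0  (should be 0).
Result: proj_W(v) = (18/43, 114/43, 144/43).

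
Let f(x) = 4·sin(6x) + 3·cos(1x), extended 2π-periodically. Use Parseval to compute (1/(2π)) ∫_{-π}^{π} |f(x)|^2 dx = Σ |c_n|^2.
Σ |c_n|^2 = 25/2

Expand |f|^2 and use orthogonality of {sin(nx), cos(mx)} on [-π, π]:
  ∫_{-π}^{π} sin(nx)^2 dx = π, ∫ cos(mx)^2 dx = π, and cross terms integrate to 0.
So ∫_{-π}^{π} f(x)^2 dx = 4^2 · π + 3^2 · π = (16 + 9)π.
Divide by 2π: (16 + 9)/2 = 25/2.
By Parseval, this equals Σ |c_n|^2.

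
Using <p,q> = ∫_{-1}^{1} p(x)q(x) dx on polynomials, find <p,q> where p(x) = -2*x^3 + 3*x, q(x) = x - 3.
<p,q> = 6/5

Expand the product: p(x)·q(x) = -2*x^4 + 6*x^3 + 3*x^2 - 9*x.
∫_{-1}^{1} of each monomial x^k gives [2/(k+1) if k even, 0 if k odd]. Integrating term-by-term (or equivalently evaluating the antiderivative F(x) = -2*x^5/5 + 3*x^4/2 + x^3 - 9*x^2/2 at the endpoints):
  F(1) − F(−1) = -12/5 − (-18/5) = 6/5.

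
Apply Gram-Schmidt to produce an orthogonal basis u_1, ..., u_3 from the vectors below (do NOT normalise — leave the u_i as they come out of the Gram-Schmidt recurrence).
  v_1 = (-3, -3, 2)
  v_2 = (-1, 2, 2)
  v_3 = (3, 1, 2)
Orthogonal basis:
  u_1 = (-3, -3, 2)
  u_2 = (-19/22, 47/22, 21/11)
  u_3 = (440/197, -176/197, 396/197)

Apply the Gram-Schmidt recurrence
  u_1 = v_1
  u_i = v_i − Σ_{j<i} ((v_i · u_j) / (u_j · u_j)) · u_j.

Step by step this gives:
  u_1 = (-3, -3, 2)
  u_2 = (-19/22, 47/22, 21/11)
  u_3 = (440/197, -176/197, 396/197)

Orthogonality check:
  u_2 · u_1 = 0 (should be 0)
  u_3 · u_1 = 0 (should be 0)
  u_3 · u_2 = 0 (should be 0)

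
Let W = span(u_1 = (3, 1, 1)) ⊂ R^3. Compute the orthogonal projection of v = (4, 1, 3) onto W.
proj_W(v) = (48/11, 16/11, 16/11)

Set up U = [u_1 | ... | u_1] ∈ R^(3×1). The projector onto W = col(U) is P = U (U^T U)^(-1) U^T.
Compute U^T U =
  [11],
and U^T v = (16).
Solve U^T U · c = U^T v for the coefficients: c = (16/11). The projection is proj_W(v) = U c.
Check: (v - proj_W(v)) · u_1 = 0  (should be 0).
Result: proj_W(v) = (48/11, 16/11, 16/11).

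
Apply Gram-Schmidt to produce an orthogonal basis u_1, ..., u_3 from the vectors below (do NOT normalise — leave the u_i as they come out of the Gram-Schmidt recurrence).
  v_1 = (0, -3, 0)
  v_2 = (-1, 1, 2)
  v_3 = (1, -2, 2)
Orthogonal basis:
  u_1 = (0, -3, 0)
  u_2 = (-1, 0, 2)
  u_3 = (8/5, 0, 4/5)

Apply the Gram-Schmidt recurrence
  u_1 = v_1
  u_i = v_i − Σ_{j<i} ((v_i · u_j) / (u_j · u_j)) · u_j.

Step by step this gives:
  u_1 = (0, -3, 0)
  u_2 = (-1, 0, 2)
  u_3 = (8/5, 0, 4/5)

Orthogonality check:
  u_2 · u_1 = 0 (should be 0)
  u_3 · u_1 = 0 (should be 0)
  u_3 · u_2 = 0 (should be 0)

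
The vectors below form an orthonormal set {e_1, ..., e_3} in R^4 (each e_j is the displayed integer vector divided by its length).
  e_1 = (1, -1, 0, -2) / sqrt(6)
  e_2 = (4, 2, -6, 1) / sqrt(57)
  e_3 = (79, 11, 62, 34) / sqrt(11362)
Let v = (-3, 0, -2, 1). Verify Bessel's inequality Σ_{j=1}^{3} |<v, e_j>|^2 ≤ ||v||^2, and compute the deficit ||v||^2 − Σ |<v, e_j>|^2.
Σ |<v, e_j>|^2 = 4065/299; ||v||^2 = 14; deficit = 121/299

Write each e_j = u_j / sqrt(<u_j, u_j>) where u_j is the displayed integer vector. Then <v, e_j> = <v, u_j> / sqrt(<u_j, u_j>), so |<v, e_j>|^2 = <v, u_j>^2 / <u_j, u_j>.
Coefficients: <v, e_1> = -5/sqrt(6), <v, e_2> = 1/sqrt(57), <v, e_3> = -327/sqrt(11362).
Square and sum: Σ |<v, e_j>|^2 = 4065/299.
Compute ||v||^2 = v·v = 14.
Deficit = 14 − 4065/299 = 121/299 ≥ 0, confirming Bessel's inequality. (The deficit equals ||v − Σ <v,e_j> e_j||^2, the squared distance from v to span{e_j}.)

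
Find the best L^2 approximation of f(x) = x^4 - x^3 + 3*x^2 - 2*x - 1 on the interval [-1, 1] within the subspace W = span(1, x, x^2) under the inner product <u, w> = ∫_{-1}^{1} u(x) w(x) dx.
g(x) = 27*x^2/7 - 13*x/5 - 38/35

The best approximation g ∈ W is the orthogonal projection of f onto W. Writing g = a_0 + a_1 x + a_2 x^2, the coefficients solve the normal equations G · a = b where
  G_{ij} = <φ_i, φ_j> and b_i = <f, φ_i>, with φ_0 = 1, φ_1 = x, φ_2 = x^2.
G =
  [2, 0, 2/3]
  [0, 2/3, 0]
  [2/3, 0, 2/5],
b = (2/5, -26/15, 86/105).
Solving gives a_0 = -38/35, a_1 = -13/5, a_2 = 27/7, so
  g(x) = 27*x^2/7 - 13*x/5 - 38/35.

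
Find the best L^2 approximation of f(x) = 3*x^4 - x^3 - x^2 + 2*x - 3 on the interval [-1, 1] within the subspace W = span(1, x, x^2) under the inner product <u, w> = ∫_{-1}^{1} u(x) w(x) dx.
g(x) = 11*x^2/7 + 7*x/5 - 114/35

The best approximation g ∈ W is the orthogonal projection of f onto W. Writing g = a_0 + a_1 x + a_2 x^2, the coefficients solve the normal equations G · a = b where
  G_{ij} = <φ_i, φ_j> and b_i = <f, φ_i>, with φ_0 = 1, φ_1 = x, φ_2 = x^2.
G =
  [2, 0, 2/3]
  [0, 2/3, 0]
  [2/3, 0, 2/5],
b = (-82/15, 14/15, -54/35).
Solving gives a_0 = -114/35, a_1 = 7/5, a_2 = 11/7, so
  g(x) = 11*x^2/7 + 7*x/5 - 114/35.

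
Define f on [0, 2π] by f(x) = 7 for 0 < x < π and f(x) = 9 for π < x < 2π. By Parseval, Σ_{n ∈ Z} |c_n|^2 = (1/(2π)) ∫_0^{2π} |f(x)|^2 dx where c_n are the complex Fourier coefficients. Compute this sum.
Σ |c_n|^2 = 65

Parseval equates the L^2 energy of f (normalised by 1/(2π)) with the ℓ^2 sum of its Fourier coefficients: (1/(2π)) ∫_0^{2π} |f|^2 = Σ |c_n|^2.
Compute the left side: (1/(2π)) [∫_0^π 7^2 dx + ∫_π^{2π} 9^2 dx] = (1/(2π)) · (49π + 81π) = (49 + 81)/2 = 65.
So Σ_{n ∈ Z} |c_n|^2 = 65.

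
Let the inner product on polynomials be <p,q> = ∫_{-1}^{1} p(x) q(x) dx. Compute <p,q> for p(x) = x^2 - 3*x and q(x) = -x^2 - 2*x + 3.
<p,q> = 28/5

Expand the product: p(x)·q(x) = -x^4 + x^3 + 9*x^2 - 9*x.
∫_{-1}^{1} of each monomial x^k gives [2/(k+1) if k even, 0 if k odd]. Integrating term-by-term (or equivalently evaluating the antiderivative F(x) = -x^5/5 + x^4/4 + 3*x^3 - 9*x^2/2 at the endpoints):
  F(1) − F(−1) = -29/20 − (-141/20) = 28/5.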